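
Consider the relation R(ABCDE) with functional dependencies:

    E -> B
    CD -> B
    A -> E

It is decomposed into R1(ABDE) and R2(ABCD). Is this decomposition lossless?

Common attributes: R1 ∩ R2 = {ABD}.
Closure of {ABD}: A → E applies, adding E. So (ABD)⁺ = {ABDE}.
This closure contains every attribute of R1, so R1 ∩ R2 → R1. The join is lossless.

Yes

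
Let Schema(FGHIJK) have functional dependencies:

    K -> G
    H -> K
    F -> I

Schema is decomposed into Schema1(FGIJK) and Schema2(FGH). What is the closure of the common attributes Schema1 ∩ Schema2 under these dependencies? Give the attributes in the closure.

FGI

Schema1 ∩ Schema2 = {FG}.
F → I applies, adding I
Closure: {FGI}.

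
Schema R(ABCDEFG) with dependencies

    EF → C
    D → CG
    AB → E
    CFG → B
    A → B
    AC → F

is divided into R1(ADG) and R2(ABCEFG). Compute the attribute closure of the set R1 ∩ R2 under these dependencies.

ABEG

R1 ∩ R2 = {AG}.
A → B applies, adding B
AB → E applies, adding E
Closure: {ABEG}.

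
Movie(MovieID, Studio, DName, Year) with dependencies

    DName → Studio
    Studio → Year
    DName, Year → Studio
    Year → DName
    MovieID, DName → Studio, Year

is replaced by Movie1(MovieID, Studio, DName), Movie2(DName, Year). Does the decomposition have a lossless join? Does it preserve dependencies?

Lossless test: (DName)⁺ = {Studio, DName, Year}, which contains all of one fragment — lossless.
Dependency preservation: Studio → Year; DName, Year → Studio; MovieID, DName → Studio, Year are not contained in any single fragment, but the restricted closure of each left-hand side across the fragments still reaches the right-hand side; the remaining FDs each lie inside some fragment. All dependencies are preserved.

lossless and dependency-preserving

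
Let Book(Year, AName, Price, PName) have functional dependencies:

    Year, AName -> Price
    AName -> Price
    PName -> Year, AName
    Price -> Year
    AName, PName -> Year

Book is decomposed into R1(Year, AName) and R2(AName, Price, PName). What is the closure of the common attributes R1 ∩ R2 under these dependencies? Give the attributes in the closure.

R1 ∩ R2 = {AName}.
AName → Price applies, adding Price
Price → Year applies, adding Year
Closure: {Year, AName, Price}.

Year, AName, Price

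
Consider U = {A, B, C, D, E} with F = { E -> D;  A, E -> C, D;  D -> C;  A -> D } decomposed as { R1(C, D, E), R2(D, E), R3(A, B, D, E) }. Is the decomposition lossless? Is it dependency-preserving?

lossless and dependency-preserving

Lossless test (chase): Rows 1 and 2 agree on D; apply D→C and equate their C entries. Rows 1 and 3 agree on D; apply D→C and equate their C entries. Row 3 is now all distinguished symbols — the join is lossless.
Dependency preservation: A, E → C, D is not contained in any single fragment, but the restricted closure of its left-hand side across the fragments still reaches the right-hand side; the remaining FDs each lie inside some fragment. All dependencies are preserved.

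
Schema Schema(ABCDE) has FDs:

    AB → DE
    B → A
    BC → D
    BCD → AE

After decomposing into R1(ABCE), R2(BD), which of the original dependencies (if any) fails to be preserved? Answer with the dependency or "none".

AB → DE: restricted closure across fragments reaches DE.
B → A lies within R1.
BC → D: restricted closure across fragments reaches D.
BCD → AE: restricted closure across fragments reaches AE.
Every dependency is enforceable on the fragments, so the decomposition is dependency-preserving.

none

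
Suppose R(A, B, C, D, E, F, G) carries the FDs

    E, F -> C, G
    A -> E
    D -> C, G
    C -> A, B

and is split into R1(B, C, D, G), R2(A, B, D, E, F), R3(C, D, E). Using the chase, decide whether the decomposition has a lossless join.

Chase test. Columns are A, B, C, D, E, F, G; row i has aⱼ where attribute j ∈ Ri, else bᵢⱼ.
Initial tableau (one row per fragment):
  row 1: b11 a2 a3 a4 b15 b16 a7
  row 2: a1 a2 b23 a4 a5 a6 b27
  row 3: b31 b32 a3 a4 a5 b36 b37
Rows 1 and 2 agree on D; apply D→C, G and equate their C, G entries.
Rows 1 and 3 agree on D; apply D→C, G and equate their C, G entries.
Rows 1 and 2 agree on C; apply C→A, B and equate their A, B entries.
Rows 1 and 3 agree on C; apply C→A, B and equate their A, B entries.
Rows 1 and 2 agree on A; apply A→E and equate their E entries.
Row 2 is now all distinguished symbols — the join is lossless.

Yes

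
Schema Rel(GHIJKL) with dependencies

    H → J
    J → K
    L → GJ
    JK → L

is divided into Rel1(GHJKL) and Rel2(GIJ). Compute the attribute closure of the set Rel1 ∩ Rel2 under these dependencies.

GJKL

Rel1 ∩ Rel2 = {GJ}.
J → K applies, adding K
JK → L applies, adding L
Closure: {GJKL}.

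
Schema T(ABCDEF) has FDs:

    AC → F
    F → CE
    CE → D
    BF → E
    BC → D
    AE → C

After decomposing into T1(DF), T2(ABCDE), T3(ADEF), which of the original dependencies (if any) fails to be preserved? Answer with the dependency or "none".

F → CE

Check F → CE: no single fragment contains all of {CEF}, and the restricted closure of {F} across the fragments never reaches {CE}.
AC → F is preserved.
CE → D is preserved.
BF → E is preserved.
BC → D is preserved.
AE → C is preserved.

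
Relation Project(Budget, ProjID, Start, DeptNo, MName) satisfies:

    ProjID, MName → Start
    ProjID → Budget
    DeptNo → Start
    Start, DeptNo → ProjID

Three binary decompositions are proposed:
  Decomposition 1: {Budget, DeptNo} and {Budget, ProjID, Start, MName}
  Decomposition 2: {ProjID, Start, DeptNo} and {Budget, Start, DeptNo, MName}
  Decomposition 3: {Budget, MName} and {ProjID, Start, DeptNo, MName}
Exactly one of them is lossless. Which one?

Decomposition 1: common = {Budget}, closure = {Budget} → lossy.
Decomposition 2: common = {Start, DeptNo}, closure = {Budget, ProjID, Start, DeptNo} → lossless.
Decomposition 3: common = {MName}, closure = {MName} → lossy.

Decomposition 2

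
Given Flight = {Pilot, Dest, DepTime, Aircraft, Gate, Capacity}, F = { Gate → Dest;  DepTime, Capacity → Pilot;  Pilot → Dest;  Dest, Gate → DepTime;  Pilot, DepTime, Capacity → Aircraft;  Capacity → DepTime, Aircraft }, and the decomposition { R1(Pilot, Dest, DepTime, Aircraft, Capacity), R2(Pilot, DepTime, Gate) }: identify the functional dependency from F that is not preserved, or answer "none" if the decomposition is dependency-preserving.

Check Gate → Dest: no single fragment contains all of {Dest, Gate}, and the restricted closure of {Gate} across the fragments never reaches {Dest}.
DepTime, Capacity → Pilot is preserved.
Pilot → Dest is preserved.
Dest, Gate → DepTime is preserved.
Pilot, DepTime, Capacity → Aircraft is preserved.
Capacity → DepTime, Aircraft is preserved.

Gate → Dest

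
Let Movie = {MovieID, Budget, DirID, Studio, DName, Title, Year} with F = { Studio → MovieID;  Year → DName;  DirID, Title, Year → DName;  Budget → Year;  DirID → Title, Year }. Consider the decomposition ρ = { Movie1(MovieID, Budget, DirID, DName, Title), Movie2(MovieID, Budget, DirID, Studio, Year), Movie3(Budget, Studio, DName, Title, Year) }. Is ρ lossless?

Chase test. Columns are MovieID, Budget, DirID, Studio, DName, Title, Year; row i has aⱼ where attribute j ∈ Moviei, else bᵢⱼ.
Initial tableau (one row per fragment):
  row 1: a1 a2 a3 b14 a5 a6 b17
  row 2: a1 a2 a3 a4 b25 b26 a7
  row 3: b31 a2 b33 a4 a5 a6 a7
Rows 2 and 3 agree on Studio; apply Studio→MovieID and equate their MovieID entries.
Rows 2 and 3 agree on Year; apply Year→DName and equate their DName entries.
Rows 1 and 2 agree on Budget; apply Budget→Year and equate their Year entries.
Rows 1 and 2 agree on DirID; apply DirID→Title, Year and equate their Title, Year entries.
Row 2 is now all distinguished symbols — the join is lossless.

Yes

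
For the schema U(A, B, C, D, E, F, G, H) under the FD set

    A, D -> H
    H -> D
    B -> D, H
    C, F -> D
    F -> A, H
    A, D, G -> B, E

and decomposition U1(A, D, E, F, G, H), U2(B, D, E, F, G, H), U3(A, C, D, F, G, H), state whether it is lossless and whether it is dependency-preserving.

lossless but not dependency-preserving

Lossless test (chase): Rows 1 and 2 agree on F; apply F→A, H and equate their A, H entries. Rows 1 and 2 agree on A, D, G; apply A, D, G→B, E and equate their B, E entries. Rows 1 and 3 agree on A, D, G; apply A, D, G→B, E and equate their B, E entries. Row 3 is now all distinguished symbols — the join is lossless.
Dependency preservation: the restricted closure of {A, D, G} across the fragments never reaches {B, E}, so A, D, G → B, E cannot be enforced without a join — not preserved.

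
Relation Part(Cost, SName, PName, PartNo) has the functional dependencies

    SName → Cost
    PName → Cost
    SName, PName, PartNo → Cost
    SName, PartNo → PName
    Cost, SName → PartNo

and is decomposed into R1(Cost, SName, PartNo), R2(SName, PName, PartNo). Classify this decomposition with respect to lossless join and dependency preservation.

lossless but not dependency-preserving

Lossless test: (SName, PartNo)⁺ = {Cost, SName, PName, PartNo}, which contains all of one fragment — lossless.
Dependency preservation: the restricted closure of {PName} across the fragments never reaches {Cost}, so PName → Cost cannot be enforced without a join — not preserved.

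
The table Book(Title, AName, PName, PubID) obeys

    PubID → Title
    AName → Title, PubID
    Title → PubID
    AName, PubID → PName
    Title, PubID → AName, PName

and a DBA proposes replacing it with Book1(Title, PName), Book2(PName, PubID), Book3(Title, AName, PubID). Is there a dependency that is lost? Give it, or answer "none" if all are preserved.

none

PubID → Title lies within Book3.
AName → Title, PubID lies within Book3.
Title → PubID lies within Book3.
AName, PubID → PName: restricted closure across fragments reaches PName.
Title, PubID → AName, PName: restricted closure across fragments reaches AName, PName.
Every dependency is enforceable on the fragments, so the decomposition is dependency-preserving.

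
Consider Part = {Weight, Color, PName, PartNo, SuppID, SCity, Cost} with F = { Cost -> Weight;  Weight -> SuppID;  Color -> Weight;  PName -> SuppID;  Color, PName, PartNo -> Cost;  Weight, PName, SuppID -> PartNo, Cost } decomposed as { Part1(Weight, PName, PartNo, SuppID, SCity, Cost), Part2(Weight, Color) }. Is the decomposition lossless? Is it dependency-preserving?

lossy but dependency-preserving

Lossless test: (Weight)⁺ = {Weight, SuppID}, which is a superkey of neither fragment — lossy.
Dependency preservation: Color, PName, PartNo → Cost is not contained in any single fragment, but the restricted closure of its left-hand side across the fragments still reaches the right-hand side; the remaining FDs each lie inside some fragment. All dependencies are preserved.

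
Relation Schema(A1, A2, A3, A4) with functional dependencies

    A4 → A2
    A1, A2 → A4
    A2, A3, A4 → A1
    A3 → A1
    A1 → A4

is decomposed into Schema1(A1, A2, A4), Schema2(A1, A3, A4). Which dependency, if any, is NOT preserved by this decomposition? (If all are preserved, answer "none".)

A4 → A2 lies within Schema1.
A1, A2 → A4 lies within Schema1.
A2, A3, A4 → A1: restricted closure across fragments reaches A1.
A3 → A1 lies within Schema2.
A1 → A4 lies within Schema1.
Every dependency is enforceable on the fragments, so the decomposition is dependency-preserving.

none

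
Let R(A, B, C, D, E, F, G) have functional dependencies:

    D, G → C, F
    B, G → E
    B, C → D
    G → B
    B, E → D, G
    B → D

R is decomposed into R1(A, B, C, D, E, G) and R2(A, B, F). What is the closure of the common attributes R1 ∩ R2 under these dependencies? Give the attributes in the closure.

A, B, D

R1 ∩ R2 = {A, B}.
B → D applies, adding D
Closure: {A, B, D}.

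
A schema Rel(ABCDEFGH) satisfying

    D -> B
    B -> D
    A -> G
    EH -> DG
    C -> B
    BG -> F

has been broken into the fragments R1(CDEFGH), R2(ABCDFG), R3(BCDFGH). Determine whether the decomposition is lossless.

No

Chase test. Columns are ABCDEFGH; row i has aⱼ where attribute j ∈ Ri, else bᵢⱼ.
Initial tableau (one row per fragment):
  row 1: b11 b12 a3 a4 a5 a6 a7 a8
  row 2: a1 a2 a3 a4 b25 a6 a7 b28
  row 3: b31 a2 a3 a4 b35 a6 a7 a8
Rows 1 and 2 agree on D; apply D→B and equate their B entries.
No row becomes fully distinguished — the join is lossy.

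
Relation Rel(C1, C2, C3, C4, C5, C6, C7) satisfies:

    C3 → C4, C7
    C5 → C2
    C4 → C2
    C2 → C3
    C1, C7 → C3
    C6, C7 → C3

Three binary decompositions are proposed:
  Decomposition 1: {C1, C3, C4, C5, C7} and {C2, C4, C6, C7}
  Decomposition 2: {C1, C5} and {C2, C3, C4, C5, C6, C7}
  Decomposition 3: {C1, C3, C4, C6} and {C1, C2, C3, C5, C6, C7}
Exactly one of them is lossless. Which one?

Decomposition 1: common = {C4, C7}, closure = {C2, C3, C4, C7} → lossy.
Decomposition 2: common = {C5}, closure = {C2, C3, C4, C5, C7} → lossy.
Decomposition 3: common = {C1, C3, C6}, closure = {C1, C2, C3, C4, C6, C7} → lossless.

Decomposition 3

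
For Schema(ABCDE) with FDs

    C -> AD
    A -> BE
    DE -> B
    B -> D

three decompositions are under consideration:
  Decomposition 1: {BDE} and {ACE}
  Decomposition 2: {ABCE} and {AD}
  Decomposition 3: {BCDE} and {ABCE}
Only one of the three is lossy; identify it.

Decomposition 1

Decomposition 1: common = {E}, closure = {E} → lossy.
Decomposition 2: common = {A}, closure = {ABDE} → lossless.
Decomposition 3: common = {BCE}, closure = {ABCDE} → lossless.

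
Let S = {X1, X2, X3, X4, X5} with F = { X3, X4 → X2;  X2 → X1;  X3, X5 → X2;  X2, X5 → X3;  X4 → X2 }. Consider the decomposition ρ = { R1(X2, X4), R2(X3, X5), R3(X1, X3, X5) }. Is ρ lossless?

No

Chase test. Columns are X1, X2, X3, X4, X5; row i has aⱼ where attribute j ∈ Ri, else bᵢⱼ.
Initial tableau (one row per fragment):
  row 1: b11 a2 b13 a4 b15
  row 2: b21 b22 a3 b24 a5
  row 3: a1 b32 a3 b34 a5
Rows 2 and 3 agree on X3, X5; apply X3, X5→X2 and equate their X2 entries.
Rows 2 and 3 agree on X2; apply X2→X1 and equate their X1 entries.
No row becomes fully distinguished — the join is lossy.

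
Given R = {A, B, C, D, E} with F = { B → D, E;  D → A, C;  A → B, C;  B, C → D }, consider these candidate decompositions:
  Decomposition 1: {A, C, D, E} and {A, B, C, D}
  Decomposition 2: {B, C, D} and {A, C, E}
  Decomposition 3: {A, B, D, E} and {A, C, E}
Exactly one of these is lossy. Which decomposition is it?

Decomposition 1: common = {A, C, D}, closure = {A, B, C, D, E} → lossless.
Decomposition 2: common = {C}, closure = {C} → lossy.
Decomposition 3: common = {A, E}, closure = {A, B, C, D, E} → lossless.

Decomposition 2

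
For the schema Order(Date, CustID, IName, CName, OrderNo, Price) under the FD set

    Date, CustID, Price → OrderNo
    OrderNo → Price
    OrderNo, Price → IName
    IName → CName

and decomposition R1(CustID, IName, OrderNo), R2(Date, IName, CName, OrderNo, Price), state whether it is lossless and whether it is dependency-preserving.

Lossless test: (IName, OrderNo)⁺ = {IName, CName, OrderNo, Price}, which is a superkey of neither fragment — lossy.
Dependency preservation: the restricted closure of {Date, CustID, Price} across the fragments never reaches {OrderNo}, so Date, CustID, Price → OrderNo cannot be enforced without a join — not preserved.

lossy and not dependency-preserving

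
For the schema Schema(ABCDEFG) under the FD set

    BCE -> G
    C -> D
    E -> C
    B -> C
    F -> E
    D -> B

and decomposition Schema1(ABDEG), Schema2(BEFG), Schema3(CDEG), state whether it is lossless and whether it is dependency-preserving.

Lossless test (chase): Rows 1 and 2 agree on E; apply E→C and equate their C entries. Rows 1 and 3 agree on E; apply E→C and equate their C entries. Rows 1 and 3 agree on D; apply D→B and equate their B entries. Rows 1 and 2 agree on C; apply C→D and equate their D entries. No row becomes fully distinguished — the join is lossy.
Dependency preservation: BCE → G; B → C are not contained in any single fragment, but the restricted closure of each left-hand side across the fragments still reaches the right-hand side; the remaining FDs each lie inside some fragment. All dependencies are preserved.

lossy but dependency-preserving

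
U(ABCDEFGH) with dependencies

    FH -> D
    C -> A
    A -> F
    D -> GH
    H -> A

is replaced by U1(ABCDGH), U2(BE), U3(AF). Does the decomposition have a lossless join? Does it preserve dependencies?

Lossless test (chase): Rows 1 and 3 agree on A; apply A→F and equate their F entries. No row becomes fully distinguished — the join is lossy.
Dependency preservation: FH → D is not contained in any single fragment, but the restricted closure of its left-hand side across the fragments still reaches the right-hand side; the remaining FDs each lie inside some fragment. All dependencies are preserved.

lossy but dependency-preserving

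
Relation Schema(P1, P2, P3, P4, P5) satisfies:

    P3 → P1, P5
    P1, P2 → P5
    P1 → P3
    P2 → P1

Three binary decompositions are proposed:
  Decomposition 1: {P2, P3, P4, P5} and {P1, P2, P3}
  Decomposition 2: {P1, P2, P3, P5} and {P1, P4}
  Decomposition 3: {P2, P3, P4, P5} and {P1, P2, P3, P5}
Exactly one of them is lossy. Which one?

Decomposition 2

Decomposition 1: common = {P2, P3}, closure = {P1, P2, P3, P5} → lossless.
Decomposition 2: common = {P1}, closure = {P1, P3, P5} → lossy.
Decomposition 3: common = {P2, P3, P5}, closure = {P1, P2, P3, P5} → lossless.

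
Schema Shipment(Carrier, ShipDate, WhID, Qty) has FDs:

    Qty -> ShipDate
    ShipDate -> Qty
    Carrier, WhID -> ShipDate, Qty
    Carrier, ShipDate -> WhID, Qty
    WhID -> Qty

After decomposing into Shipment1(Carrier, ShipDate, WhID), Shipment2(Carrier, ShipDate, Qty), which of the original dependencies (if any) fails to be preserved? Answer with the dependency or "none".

none

Qty → ShipDate lies within Shipment2.
ShipDate → Qty lies within Shipment2.
Carrier, WhID → ShipDate, Qty: restricted closure across fragments reaches ShipDate, Qty.
Carrier, ShipDate → WhID, Qty: restricted closure across fragments reaches WhID, Qty.
WhID → Qty: restricted closure across fragments reaches Qty.
Every dependency is enforceable on the fragments, so the decomposition is dependency-preserving.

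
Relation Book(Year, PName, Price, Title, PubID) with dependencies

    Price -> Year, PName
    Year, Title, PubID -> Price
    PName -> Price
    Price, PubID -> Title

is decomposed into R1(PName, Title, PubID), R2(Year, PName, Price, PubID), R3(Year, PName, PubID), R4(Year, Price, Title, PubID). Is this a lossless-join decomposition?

Yes

Chase test. Columns are Year, PName, Price, Title, PubID; row i has aⱼ where attribute j ∈ Ri, else bᵢⱼ.
Initial tableau (one row per fragment):
  row 1: b11 a2 b13 a4 a5
  row 2: a1 a2 a3 b24 a5
  row 3: a1 a2 b33 b34 a5
  row 4: a1 b42 a3 a4 a5
Rows 2 and 4 agree on Price; apply Price→Year, PName and equate their Year, PName entries.
Rows 1 and 2 agree on PName; apply PName→Price and equate their Price entries.
Rows 1 and 3 agree on PName; apply PName→Price and equate their Price entries.
Rows 1 and 2 agree on Price, PubID; apply Price, PubID→Title and equate their Title entries.
Rows 1 and 3 agree on Price, PubID; apply Price, PubID→Title and equate their Title entries.
Rows 1 and 2 agree on Price; apply Price→Year, PName and equate their Year, PName entries.
Row 1 is now all distinguished symbols — the join is lossless.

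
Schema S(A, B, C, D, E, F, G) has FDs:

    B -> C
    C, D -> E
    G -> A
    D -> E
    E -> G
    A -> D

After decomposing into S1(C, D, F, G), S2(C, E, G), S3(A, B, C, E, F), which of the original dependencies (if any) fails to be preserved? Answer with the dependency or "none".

none

B → C lies within S3.
C, D → E: restricted closure across fragments reaches E.
G → A: restricted closure across fragments reaches A.
D → E: restricted closure across fragments reaches E.
E → G lies within S2.
A → D: restricted closure across fragments reaches D.
Every dependency is enforceable on the fragments, so the decomposition is dependency-preserving.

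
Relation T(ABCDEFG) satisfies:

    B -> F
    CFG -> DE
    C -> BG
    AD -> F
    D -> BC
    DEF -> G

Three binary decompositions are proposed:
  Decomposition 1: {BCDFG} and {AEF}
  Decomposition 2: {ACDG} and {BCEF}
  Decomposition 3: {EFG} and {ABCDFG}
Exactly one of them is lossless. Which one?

Decomposition 2

Decomposition 1: common = {F}, closure = {F} → lossy.
Decomposition 2: common = {C}, closure = {BCDEFG} → lossless.
Decomposition 3: common = {FG}, closure = {FG} → lossy.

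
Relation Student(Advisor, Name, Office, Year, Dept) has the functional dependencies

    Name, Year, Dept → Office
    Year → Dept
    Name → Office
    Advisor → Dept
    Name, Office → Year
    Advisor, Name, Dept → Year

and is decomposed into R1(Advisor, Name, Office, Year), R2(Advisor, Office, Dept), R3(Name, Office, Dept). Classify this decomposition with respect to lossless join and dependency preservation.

Lossless test (chase): Rows 1 and 2 agree on Advisor; apply Advisor→Dept and equate their Dept entries. Rows 1 and 3 agree on Name, Office; apply Name, Office→Year and equate their Year entries. Row 1 is now all distinguished symbols — the join is lossless.
Dependency preservation: the restricted closure of {Year} across the fragments never reaches {Dept}, so Year → Dept cannot be enforced without a join — not preserved.

lossless but not dependency-preserving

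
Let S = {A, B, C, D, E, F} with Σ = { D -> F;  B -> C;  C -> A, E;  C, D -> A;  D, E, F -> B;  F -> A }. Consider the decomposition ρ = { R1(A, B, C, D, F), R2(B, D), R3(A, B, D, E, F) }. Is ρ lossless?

Yes

Chase test. Columns are A, B, C, D, E, F; row i has aⱼ where attribute j ∈ Ri, else bᵢⱼ.
Initial tableau (one row per fragment):
  row 1: a1 a2 a3 a4 b15 a6
  row 2: b21 a2 b23 a4 b25 b26
  row 3: a1 a2 b33 a4 a5 a6
Rows 1 and 2 agree on D; apply D→F and equate their F entries.
Rows 1 and 2 agree on B; apply B→C and equate their C entries.
Rows 1 and 3 agree on B; apply B→C and equate their C entries.
Rows 1 and 2 agree on C; apply C→A, E and equate their A, E entries.
Rows 1 and 3 agree on C; apply C→A, E and equate their A, E entries.
Row 1 is now all distinguished symbols — the join is lossless.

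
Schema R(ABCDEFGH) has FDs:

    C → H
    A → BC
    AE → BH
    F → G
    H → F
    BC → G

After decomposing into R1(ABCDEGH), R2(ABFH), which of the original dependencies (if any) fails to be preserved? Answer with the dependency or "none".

Check F → G: no single fragment contains all of {FG}, and the restricted closure of {F} across the fragments never reaches {G}.
C → H is preserved.
A → BC is preserved.
AE → BH is preserved.
H → F is preserved.
BC → G is preserved.

F → G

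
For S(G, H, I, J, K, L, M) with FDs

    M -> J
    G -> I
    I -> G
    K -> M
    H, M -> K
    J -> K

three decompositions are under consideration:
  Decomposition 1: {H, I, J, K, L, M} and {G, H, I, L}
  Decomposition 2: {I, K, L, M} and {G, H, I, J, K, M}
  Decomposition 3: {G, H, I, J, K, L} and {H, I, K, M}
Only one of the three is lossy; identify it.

Decomposition 1: common = {H, I, L}, closure = {G, H, I, L} → lossless.
Decomposition 2: common = {I, K, M}, closure = {G, I, J, K, M} → lossy.
Decomposition 3: common = {H, I, K}, closure = {G, H, I, J, K, M} → lossless.

Decomposition 2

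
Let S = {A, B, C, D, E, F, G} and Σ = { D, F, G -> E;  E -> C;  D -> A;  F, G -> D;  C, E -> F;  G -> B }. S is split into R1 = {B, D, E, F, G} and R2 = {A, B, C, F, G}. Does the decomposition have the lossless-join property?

Yes

Common attributes: R1 ∩ R2 = {B, F, G}.
Closure of {B, F, G}: F, G → D applies, adding D; D, F, G → E applies, adding E; E → C applies, adding C; D → A applies, adding A. So (B, F, G)⁺ = {A, B, C, D, E, F, G}.
This closure contains every attribute of R1, so R1 ∩ R2 → R1. The join is lossless.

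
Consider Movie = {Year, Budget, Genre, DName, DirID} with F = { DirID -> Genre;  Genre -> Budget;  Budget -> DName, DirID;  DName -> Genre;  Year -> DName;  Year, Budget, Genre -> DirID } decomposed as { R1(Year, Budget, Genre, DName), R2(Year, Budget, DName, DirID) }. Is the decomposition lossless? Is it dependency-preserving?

Lossless test: (Year, Budget, DName)⁺ = {Year, Budget, Genre, DName, DirID}, which contains all of one fragment — lossless.
Dependency preservation: DirID → Genre; Year, Budget, Genre → DirID are not contained in any single fragment, but the restricted closure of each left-hand side across the fragments still reaches the right-hand side; the remaining FDs each lie inside some fragment. All dependencies are preserved.

lossless and dependency-preserving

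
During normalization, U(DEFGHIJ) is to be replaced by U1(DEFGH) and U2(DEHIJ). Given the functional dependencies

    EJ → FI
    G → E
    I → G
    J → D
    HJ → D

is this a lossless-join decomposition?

Common attributes: U1 ∩ U2 = {DEH}.
No dependency enlarges {DEH}, so (DEH)⁺ = {DEH}.
The closure contains neither all of U1 = {DEFGH} nor all of U2 = {DEHIJ}, so the common attributes are not a superkey of either fragment. The join is lossy.

No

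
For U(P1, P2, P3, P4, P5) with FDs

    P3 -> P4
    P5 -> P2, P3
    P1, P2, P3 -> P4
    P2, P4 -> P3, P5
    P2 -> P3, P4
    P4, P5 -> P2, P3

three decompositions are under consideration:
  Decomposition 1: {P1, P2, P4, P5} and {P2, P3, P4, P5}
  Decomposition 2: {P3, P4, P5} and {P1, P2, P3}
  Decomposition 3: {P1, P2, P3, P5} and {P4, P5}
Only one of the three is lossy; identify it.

Decomposition 2

Decomposition 1: common = {P2, P4, P5}, closure = {P2, P3, P4, P5} → lossless.
Decomposition 2: common = {P3}, closure = {P3, P4} → lossy.
Decomposition 3: common = {P5}, closure = {P2, P3, P4, P5} → lossless.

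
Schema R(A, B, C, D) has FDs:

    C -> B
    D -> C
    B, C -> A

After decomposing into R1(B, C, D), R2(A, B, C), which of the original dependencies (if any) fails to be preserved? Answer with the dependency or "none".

C → B lies within R1.
D → C lies within R1.
B, C → A lies within R2.
Every dependency is enforceable on the fragments, so the decomposition is dependency-preserving.

none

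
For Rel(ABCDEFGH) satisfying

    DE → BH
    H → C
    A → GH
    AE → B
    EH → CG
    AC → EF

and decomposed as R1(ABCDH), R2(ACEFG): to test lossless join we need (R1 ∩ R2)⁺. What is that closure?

R1 ∩ R2 = {AC}.
A → GH applies, adding GH
AC → EF applies, adding EF
AE → B applies, adding B
Closure: {ABCEFGH}.

ABCEFGH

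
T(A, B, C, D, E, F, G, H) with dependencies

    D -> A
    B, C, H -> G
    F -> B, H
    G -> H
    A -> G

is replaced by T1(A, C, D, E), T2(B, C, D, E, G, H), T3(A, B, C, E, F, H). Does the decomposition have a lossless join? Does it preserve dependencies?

lossy and not dependency-preserving

Lossless test (chase): Rows 1 and 2 agree on D; apply D→A and equate their A entries. Rows 2 and 3 agree on B, C, H; apply B, C, H→G and equate their G entries. Rows 1 and 2 agree on A; apply A→G and equate their G entries. Rows 1 and 2 agree on G; apply G→H and equate their H entries. No row becomes fully distinguished — the join is lossy.
Dependency preservation: the restricted closure of {A} across the fragments never reaches {G}, so A → G cannot be enforced without a join — not preserved.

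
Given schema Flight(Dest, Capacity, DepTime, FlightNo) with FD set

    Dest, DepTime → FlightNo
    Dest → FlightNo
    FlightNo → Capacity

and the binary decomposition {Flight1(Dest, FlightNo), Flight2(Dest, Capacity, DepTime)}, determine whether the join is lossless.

Yes

Common attributes: Flight1 ∩ Flight2 = {Dest}.
Closure of {Dest}: Dest → FlightNo applies, adding FlightNo; FlightNo → Capacity applies, adding Capacity. So (Dest)⁺ = {Dest, Capacity, FlightNo}.
This closure contains every attribute of Flight1, so Flight1 ∩ Flight2 → Flight1. The join is lossless.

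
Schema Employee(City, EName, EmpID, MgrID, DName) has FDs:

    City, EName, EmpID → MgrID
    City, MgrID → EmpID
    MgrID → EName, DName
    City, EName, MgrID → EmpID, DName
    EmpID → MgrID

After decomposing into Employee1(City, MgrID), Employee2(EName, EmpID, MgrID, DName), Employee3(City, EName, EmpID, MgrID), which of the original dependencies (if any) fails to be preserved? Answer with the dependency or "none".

City, EName, EmpID → MgrID lies within Employee3.
City, MgrID → EmpID lies within Employee3.
MgrID → EName, DName lies within Employee2.
City, EName, MgrID → EmpID, DName: restricted closure across fragments reaches EmpID, DName.
EmpID → MgrID lies within Employee2.
Every dependency is enforceable on the fragments, so the decomposition is dependency-preserving.

none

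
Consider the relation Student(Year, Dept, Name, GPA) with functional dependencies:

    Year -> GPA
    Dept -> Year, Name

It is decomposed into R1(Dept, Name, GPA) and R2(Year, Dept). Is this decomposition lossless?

Common attributes: R1 ∩ R2 = {Dept}.
Closure of {Dept}: Dept → Year, Name applies, adding Year, Name; Year → GPA applies, adding GPA. So (Dept)⁺ = {Year, Dept, Name, GPA}.
This closure contains every attribute of R1, so R1 ∩ R2 → R1. The join is lossless.

Yes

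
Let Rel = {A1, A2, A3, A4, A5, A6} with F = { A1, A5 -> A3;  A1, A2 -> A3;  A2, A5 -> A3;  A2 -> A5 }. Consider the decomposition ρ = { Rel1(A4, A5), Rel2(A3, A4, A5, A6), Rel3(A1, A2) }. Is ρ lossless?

Chase test. Columns are A1, A2, A3, A4, A5, A6; row i has aⱼ where attribute j ∈ Reli, else bᵢⱼ.
Initial tableau (one row per fragment):
  row 1: b11 b12 b13 a4 a5 b16
  row 2: b21 b22 a3 a4 a5 a6
  row 3: a1 a2 b33 b34 b35 b36
No row becomes fully distinguished — the join is lossy.

No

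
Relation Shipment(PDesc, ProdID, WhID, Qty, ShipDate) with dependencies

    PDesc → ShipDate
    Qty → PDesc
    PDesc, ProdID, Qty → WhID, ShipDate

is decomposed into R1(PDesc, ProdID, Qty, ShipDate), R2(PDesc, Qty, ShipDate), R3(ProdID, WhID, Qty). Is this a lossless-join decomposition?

Yes

Chase test. Columns are PDesc, ProdID, WhID, Qty, ShipDate; row i has aⱼ where attribute j ∈ Ri, else bᵢⱼ.
Initial tableau (one row per fragment):
  row 1: a1 a2 b13 a4 a5
  row 2: a1 b22 b23 a4 a5
  row 3: b31 a2 a3 a4 b35
Rows 1 and 3 agree on Qty; apply Qty→PDesc and equate their PDesc entries.
Rows 1 and 3 agree on PDesc, ProdID, Qty; apply PDesc, ProdID, Qty→WhID, ShipDate and equate their WhID, ShipDate entries.
Row 1 is now all distinguished symbols — the join is lossless.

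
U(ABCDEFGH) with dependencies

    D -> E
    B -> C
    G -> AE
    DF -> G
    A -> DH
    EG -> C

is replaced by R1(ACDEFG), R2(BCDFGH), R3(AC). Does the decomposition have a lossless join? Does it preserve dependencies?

lossless but not dependency-preserving

Lossless test (chase): Rows 1 and 2 agree on D; apply D→E and equate their E entries. Rows 1 and 2 agree on G; apply G→AE and equate their AE entries. Rows 1 and 2 agree on A; apply A→DH and equate their DH entries. Rows 1 and 3 agree on A; apply A→DH and equate their DH entries. Rows 1 and 3 agree on D; apply D→E and equate their E entries. Row 2 is now all distinguished symbols — the join is lossless.
Dependency preservation: the restricted closure of {A} across the fragments never reaches {DH}, so A → DH cannot be enforced without a join — not preserved.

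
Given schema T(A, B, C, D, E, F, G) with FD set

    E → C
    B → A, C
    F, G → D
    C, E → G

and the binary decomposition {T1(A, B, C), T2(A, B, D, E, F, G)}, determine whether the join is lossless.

Yes

Common attributes: T1 ∩ T2 = {A, B}.
Closure of {A, B}: B → A, C applies, adding C. So (A, B)⁺ = {A, B, C}.
This closure contains every attribute of T1, so T1 ∩ T2 → T1. The join is lossless.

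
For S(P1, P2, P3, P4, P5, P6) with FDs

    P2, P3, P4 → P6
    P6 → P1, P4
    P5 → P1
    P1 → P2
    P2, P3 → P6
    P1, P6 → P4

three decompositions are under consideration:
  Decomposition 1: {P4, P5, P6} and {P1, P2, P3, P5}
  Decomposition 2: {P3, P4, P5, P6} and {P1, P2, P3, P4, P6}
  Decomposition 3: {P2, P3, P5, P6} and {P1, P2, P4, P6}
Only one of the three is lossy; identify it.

Decomposition 1: common = {P5}, closure = {P1, P2, P5} → lossy.
Decomposition 2: common = {P3, P4, P6}, closure = {P1, P2, P3, P4, P6} → lossless.
Decomposition 3: common = {P2, P6}, closure = {P1, P2, P4, P6} → lossless.

Decomposition 1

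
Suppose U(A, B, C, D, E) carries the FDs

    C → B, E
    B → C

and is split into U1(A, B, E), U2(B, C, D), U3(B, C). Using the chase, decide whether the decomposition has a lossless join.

Chase test. Columns are A, B, C, D, E; row i has aⱼ where attribute j ∈ Ui, else bᵢⱼ.
Initial tableau (one row per fragment):
  row 1: a1 a2 b13 b14 a5
  row 2: b21 a2 a3 a4 b25
  row 3: b31 a2 a3 b34 b35
Rows 2 and 3 agree on C; apply C→B, E and equate their B, E entries.
Rows 1 and 2 agree on B; apply B→C and equate their C entries.
Rows 1 and 2 agree on C; apply C→B, E and equate their B, E entries.
No row becomes fully distinguished — the join is lossy.

No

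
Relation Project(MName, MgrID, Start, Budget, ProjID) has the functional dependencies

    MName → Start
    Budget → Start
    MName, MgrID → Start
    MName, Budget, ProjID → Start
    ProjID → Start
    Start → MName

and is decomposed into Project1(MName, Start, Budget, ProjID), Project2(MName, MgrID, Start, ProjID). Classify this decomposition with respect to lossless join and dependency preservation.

lossy but dependency-preserving

Lossless test: (MName, Start, ProjID)⁺ = {MName, Start, ProjID}, which is a superkey of neither fragment — lossy.
Dependency preservation: every FD's attributes lie within a single fragment, so each can be enforced locally — preserved.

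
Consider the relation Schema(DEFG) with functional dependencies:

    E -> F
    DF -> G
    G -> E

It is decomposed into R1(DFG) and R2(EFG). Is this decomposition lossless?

Yes

Common attributes: R1 ∩ R2 = {FG}.
Closure of {FG}: G → E applies, adding E. So (FG)⁺ = {EFG}.
This closure contains every attribute of R2, so R1 ∩ R2 → R2. The join is lossless.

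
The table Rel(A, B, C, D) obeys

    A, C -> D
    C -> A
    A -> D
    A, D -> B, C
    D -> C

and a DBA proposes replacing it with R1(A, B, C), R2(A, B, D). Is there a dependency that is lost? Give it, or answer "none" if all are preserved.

A, C → D: restricted closure across fragments reaches D.
C → A lies within R1.
A → D lies within R2.
A, D → B, C: restricted closure across fragments reaches B, C.
D → C: restricted closure across fragments reaches C.
Every dependency is enforceable on the fragments, so the decomposition is dependency-preserving.

none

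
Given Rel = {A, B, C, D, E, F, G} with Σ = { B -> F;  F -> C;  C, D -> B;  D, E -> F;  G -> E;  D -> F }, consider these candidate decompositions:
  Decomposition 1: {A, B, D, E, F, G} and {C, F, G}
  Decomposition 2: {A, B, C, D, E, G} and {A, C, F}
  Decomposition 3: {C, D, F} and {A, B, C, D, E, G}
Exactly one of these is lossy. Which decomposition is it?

Decomposition 1: common = {F, G}, closure = {C, E, F, G} → lossless.
Decomposition 2: common = {A, C}, closure = {A, C} → lossy.
Decomposition 3: common = {C, D}, closure = {B, C, D, F} → lossless.

Decomposition 2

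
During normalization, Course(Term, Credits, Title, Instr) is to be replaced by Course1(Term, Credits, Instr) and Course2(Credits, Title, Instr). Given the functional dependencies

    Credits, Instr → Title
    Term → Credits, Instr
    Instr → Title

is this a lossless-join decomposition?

Yes

Common attributes: Course1 ∩ Course2 = {Credits, Instr}.
Closure of {Credits, Instr}: Credits, Instr → Title applies, adding Title. So (Credits, Instr)⁺ = {Credits, Title, Instr}.
This closure contains every attribute of Course2, so Course1 ∩ Course2 → Course2. The join is lossless.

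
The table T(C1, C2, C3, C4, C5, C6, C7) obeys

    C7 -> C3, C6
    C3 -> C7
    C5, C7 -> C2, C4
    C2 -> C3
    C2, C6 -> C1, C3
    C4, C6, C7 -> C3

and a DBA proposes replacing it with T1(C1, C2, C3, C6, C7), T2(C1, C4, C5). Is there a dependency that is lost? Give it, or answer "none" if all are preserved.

C5, C7 -> C2, C4

Check C5, C7 → C2, C4: no single fragment contains all of {C2, C4, C5, C7}, and the restricted closure of {C5, C7} across the fragments never reaches {C2, C4}.
C7 → C3, C6 is preserved.
C3 → C7 is preserved.
C2 → C3 is preserved.
C2, C6 → C1, C3 is preserved.
C4, C6, C7 → C3 is preserved.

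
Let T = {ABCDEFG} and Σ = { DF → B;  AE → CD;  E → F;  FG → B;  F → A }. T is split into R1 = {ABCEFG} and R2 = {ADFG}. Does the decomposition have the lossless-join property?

Common attributes: R1 ∩ R2 = {AFG}.
Closure of {AFG}: FG → B applies, adding B. So (AFG)⁺ = {ABFG}.
The closure contains neither all of R1 = {ABCEFG} nor all of R2 = {ADFG}, so the common attributes are not a superkey of either fragment. The join is lossy.

No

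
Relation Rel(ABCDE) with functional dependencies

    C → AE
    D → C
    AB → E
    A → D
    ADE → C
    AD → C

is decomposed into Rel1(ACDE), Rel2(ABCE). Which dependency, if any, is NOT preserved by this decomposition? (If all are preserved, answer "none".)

none

C → AE lies within Rel1.
D → C lies within Rel1.
AB → E lies within Rel2.
A → D lies within Rel1.
ADE → C lies within Rel1.
AD → C lies within Rel1.
Every dependency is enforceable on the fragments, so the decomposition is dependency-preserving.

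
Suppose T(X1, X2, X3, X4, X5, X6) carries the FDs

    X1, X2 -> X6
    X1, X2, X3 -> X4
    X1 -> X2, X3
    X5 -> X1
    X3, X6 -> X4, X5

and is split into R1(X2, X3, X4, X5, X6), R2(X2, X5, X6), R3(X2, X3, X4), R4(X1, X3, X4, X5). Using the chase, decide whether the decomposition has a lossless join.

Chase test. Columns are X1, X2, X3, X4, X5, X6; row i has aⱼ where attribute j ∈ Ri, else bᵢⱼ.
Initial tableau (one row per fragment):
  row 1: b11 a2 a3 a4 a5 a6
  row 2: b21 a2 b23 b24 a5 a6
  row 3: b31 a2 a3 a4 b35 b36
  row 4: a1 b42 a3 a4 a5 b46
Rows 1 and 2 agree on X5; apply X5→X1 and equate their X1 entries.
Rows 1 and 4 agree on X5; apply X5→X1 and equate their X1 entries.
Rows 1 and 2 agree on X1; apply X1→X2, X3 and equate their X2, X3 entries.
Rows 1 and 4 agree on X1; apply X1→X2, X3 and equate their X2, X3 entries.
Rows 1 and 2 agree on X3, X6; apply X3, X6→X4, X5 and equate their X4, X5 entries.
Rows 1 and 4 agree on X1, X2; apply X1, X2→X6 and equate their X6 entries.
Row 1 is now all distinguished symbols — the join is lossless.

Yes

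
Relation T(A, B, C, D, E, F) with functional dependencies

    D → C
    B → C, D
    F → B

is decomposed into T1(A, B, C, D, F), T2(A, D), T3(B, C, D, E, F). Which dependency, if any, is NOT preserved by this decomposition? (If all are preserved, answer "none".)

none

D → C lies within T1.
B → C, D lies within T1.
F → B lies within T1.
Every dependency is enforceable on the fragments, so the decomposition is dependency-preserving.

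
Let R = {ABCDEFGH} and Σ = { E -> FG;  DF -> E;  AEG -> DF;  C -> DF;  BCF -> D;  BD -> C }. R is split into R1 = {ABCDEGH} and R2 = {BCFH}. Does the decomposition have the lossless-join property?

Yes

Common attributes: R1 ∩ R2 = {BCH}.
Closure of {BCH}: C → DF applies, adding DF; DF → E applies, adding E; E → FG applies, adding G. So (BCH)⁺ = {BCDEFGH}.
This closure contains every attribute of R2, so R1 ∩ R2 → R2. The join is lossless.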